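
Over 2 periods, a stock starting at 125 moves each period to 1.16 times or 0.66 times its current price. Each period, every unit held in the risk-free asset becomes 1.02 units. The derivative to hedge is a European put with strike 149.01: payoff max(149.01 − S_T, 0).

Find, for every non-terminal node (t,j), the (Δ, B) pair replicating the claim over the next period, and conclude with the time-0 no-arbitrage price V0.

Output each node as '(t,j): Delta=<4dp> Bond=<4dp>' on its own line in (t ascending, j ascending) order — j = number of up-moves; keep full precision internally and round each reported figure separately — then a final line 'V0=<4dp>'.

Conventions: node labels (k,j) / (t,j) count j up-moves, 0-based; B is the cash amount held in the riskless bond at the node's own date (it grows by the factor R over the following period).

Risk-neutral probability p* = (R−d)/(u−d) = (1.02−0.66)/(1.16−0.66) = 0.7200.
At maturity the claim pays: V(2,0)=94.5600, V(2,1)=53.3100, V(2,2)=0.0000
  t=1,j=0: stock 82.5000 → up 95.7000 (V=53.3100), down 54.4500 (V=94.5600). Price 63.5882; hedge Δ=-1.0000, bond B=146.0882.
  t=1,j=1: stock 145.0000 → up 168.2000 (V=0.0000), down 95.7000 (V=53.3100). Price 14.6341; hedge Δ=-0.7353, bond B=121.2541.
  t=0,j=0: stock 125.0000 → up 145.0000 (V=14.6341), down 82.5000 (V=63.5882). Price 27.7856; hedge Δ=-0.7833, bond B=125.6938.
Sanity check at the root: Δ(0,0)·S0 + B(0,0) reproduces V0 = 27.7856.

(0,0): Delta=-0.7833 Bond=125.6938
(1,0): Delta=-1.0000 Bond=146.0882
(1,1): Delta=-0.7353 Bond=121.2541
V0=27.7856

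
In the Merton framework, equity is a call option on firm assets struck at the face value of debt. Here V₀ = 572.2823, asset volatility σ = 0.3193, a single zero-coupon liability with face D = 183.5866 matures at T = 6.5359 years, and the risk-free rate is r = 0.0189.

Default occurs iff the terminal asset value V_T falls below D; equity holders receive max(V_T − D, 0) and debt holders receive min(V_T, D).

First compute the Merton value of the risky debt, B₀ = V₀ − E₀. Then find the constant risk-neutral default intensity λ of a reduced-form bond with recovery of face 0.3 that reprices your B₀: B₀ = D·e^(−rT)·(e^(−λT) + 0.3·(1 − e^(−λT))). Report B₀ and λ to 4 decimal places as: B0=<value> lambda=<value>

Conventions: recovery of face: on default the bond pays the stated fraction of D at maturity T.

Equity is a call on the firm's assets struck at D = 183.5866:
d₁ = [ln(V₀/D) + (r + σ²/2)T] / (σ√T)
   = [ln(572.2823/183.5866) + (0.0189 + 0.5·0.3193²)·6.5359] / (0.3193·√6.5359)
   = [1.136946 + 0.456704] / 0.816303 = 1.952277
d₂ = d₁ − σ√T = 1.952277 − 0.816303 = 1.135973
N(d₁) = 0.974547,  N(d₂) = 0.872016,  e^(−rT) = 0.883796
E₀ = V₀·N(d₁) − D·e^(−rT)·N(d₂)
   = 572.2823·0.974547 − 183.5866·0.883796·0.872016 = 416.228788
B₀ = V₀ − E₀ = 572.2823 − 416.228788 = 156.053512
e^(−λT) = (B₀·e^(rT)/D − 0.3)/(1 − 0.3) = (156.0535·1.131482/183.5866 − 0.3)/0.7 = 0.94541437
λ = −ln(0.94541437)/6.5359 = 0.008588

B0=156.0535 lambda=0.0086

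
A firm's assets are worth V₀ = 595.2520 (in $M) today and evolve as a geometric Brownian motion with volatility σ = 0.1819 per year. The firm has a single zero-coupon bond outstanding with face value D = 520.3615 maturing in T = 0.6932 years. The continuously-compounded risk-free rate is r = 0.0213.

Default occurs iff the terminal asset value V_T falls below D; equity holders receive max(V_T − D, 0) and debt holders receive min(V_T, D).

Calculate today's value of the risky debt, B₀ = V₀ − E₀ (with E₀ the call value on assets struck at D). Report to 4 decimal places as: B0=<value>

B0=505.5800

With assets at 595.2520 and a single debt payment of 520.3615 at 0.6932 years:
d₁ = [ln(V₀/D) + (r + σ²/2)T] / (σ√T)
   = [ln(595.2520/520.3615) + (0.0213 + 0.5·0.1819²)·0.6932] / (0.1819·√0.6932)
   = [0.134461 + 0.026233] / 0.151447 = 1.061057
d₂ = d₁ − σ√T = 1.061057 − 0.151447 = 0.909610
N(d₁) = 0.855668,  N(d₂) = 0.818486,  e^(−rT) = 0.985343
E₀ = V₀·N(d₁) − D·e^(−rT)·N(d₂)
   = 595.2520·0.855668 − 520.3615·0.985343·0.818486 = 89.672015
B₀ = V₀ − E₀ = 595.2520 − 89.672015 = 505.579985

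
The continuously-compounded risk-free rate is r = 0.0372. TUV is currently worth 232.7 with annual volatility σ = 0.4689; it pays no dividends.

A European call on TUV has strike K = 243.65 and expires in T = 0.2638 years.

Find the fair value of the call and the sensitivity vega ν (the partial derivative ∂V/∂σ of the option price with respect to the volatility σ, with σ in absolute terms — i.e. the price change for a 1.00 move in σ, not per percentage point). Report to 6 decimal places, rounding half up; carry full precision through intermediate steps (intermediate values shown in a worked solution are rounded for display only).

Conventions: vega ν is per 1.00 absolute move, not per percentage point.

price = 18.683446
ν = 47.659715

σ√T = 0.4689·√0.2638 = 0.240834
d₁ = (ln(S/K) + (r+σ²/2)T) / (σ√T) = (ln(232.7/243.65) + (0.0372+0.4689²/2)·0.2638) / 0.240834 = (-0.045983 + 0.038814) / 0.240834 = -0.029767
d₂ = d₁ − σ√T = -0.029767 − 0.240834 = -0.270601
e^{−rT} = 0.990235
N(d₁) = 0.488127,  N(d₂) = 0.393349
Call price V = S·N(d₁) − K·e^{−rT}·N(d₂) = 113.587041 − 94.903595 = 18.683446
φ(d₁) = (1/√(2π))·e^{−d₁²/2} = 0.398766
ν = S·φ(d₁)·√T = 47.659715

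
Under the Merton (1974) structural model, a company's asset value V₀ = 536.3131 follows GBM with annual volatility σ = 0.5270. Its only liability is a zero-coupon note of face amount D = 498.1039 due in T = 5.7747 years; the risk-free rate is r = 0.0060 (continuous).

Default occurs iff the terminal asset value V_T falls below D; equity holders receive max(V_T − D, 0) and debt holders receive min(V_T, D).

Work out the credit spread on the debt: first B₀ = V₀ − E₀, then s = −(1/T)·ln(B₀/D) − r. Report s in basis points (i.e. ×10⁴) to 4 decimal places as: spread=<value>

With assets at 536.3131 and a single debt payment of 498.1039 at 5.7747 years:
d₁ = [ln(V₀/D) + (r + σ²/2)T] / (σ√T)
   = [ln(536.3131/498.1039) + (0.0060 + 0.5·0.5270²)·5.7747] / (0.5270·√5.7747)
   = [0.073909 + 0.836549] / 1.266413 = 0.718927
d₂ = d₁ − σ√T = 0.718927 − 1.266413 = -0.547486
N(d₁) = 0.763907,  N(d₂) = 0.292022,  e^(−rT) = 0.965945
E₀ = V₀·N(d₁) − D·e^(−rT)·N(d₂)
   = 536.3131·0.763907 − 498.1039·0.965945·0.292022 = 269.189356
B₀ = V₀ − E₀ = 536.3131 − 269.189356 = 267.123744
spread = −(1/T)·ln(B₀/D) − r = −(1/5.7747)·ln(267.123744/498.1039) − 0.0060 = 0.10190113
in basis points: 0.10190113 × 10⁴ = 1019.0113 bp

spread=1019.0113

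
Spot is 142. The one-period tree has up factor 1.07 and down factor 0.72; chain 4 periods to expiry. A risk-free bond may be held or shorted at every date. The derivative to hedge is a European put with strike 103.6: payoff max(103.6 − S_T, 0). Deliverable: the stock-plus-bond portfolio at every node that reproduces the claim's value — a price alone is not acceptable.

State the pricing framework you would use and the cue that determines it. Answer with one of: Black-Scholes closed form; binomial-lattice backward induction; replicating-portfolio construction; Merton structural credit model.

Key observation: the mandate to exhibit the hedge at every date and state singles out the replicating-portfolio construction on the 4-period tree with factors 1.07 and 0.72 from 142.

framework: replicating-portfolio construction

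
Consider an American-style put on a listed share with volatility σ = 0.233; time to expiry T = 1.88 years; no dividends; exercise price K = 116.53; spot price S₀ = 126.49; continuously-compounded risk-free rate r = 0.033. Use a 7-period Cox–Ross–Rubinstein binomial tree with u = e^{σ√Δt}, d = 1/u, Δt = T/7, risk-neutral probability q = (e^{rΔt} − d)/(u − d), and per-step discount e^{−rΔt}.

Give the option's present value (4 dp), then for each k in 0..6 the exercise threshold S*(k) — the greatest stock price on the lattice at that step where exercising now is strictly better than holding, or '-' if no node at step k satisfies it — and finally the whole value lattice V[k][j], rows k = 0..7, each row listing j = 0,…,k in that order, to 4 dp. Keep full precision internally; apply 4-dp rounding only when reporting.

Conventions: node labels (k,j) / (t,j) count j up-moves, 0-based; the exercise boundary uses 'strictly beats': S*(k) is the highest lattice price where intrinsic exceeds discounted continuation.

Δt=0.26857, u=1.12834, d=0.88626, q=0.50662, disc=e^(-rΔt)=0.99118
k=7 terminal: V=max(K-S,0) → 62.2087 47.3705 28.4792 4.4275 0.0000 0.0000 0.0000 0.0000
k=6: j=0 S=61.2930 intr=55.2370 cont=54.2088 V=55.2370[EX]; j=1 S=78.0356 intr=38.4944 cont=37.4662 V=38.4944[EX]; j=2 S=99.3515 intr=17.1785 cont=16.1503 V=17.1785[EX]; j=3 S=126.4900 intr=0.0000 cont=2.1652 V=2.1652[hold]; j=4 S=161.0416 intr=0.0000 cont=0.0000 V=0.0000[hold]; j=5 S=205.0311 intr=0.0000 cont=0.0000 V=0.0000[hold]; j=6 S=261.0367 intr=0.0000 cont=0.0000 V=0.0000[hold]  S*(6)=99.3515
k=5: j=0 S=69.1595 intr=47.3705 cont=46.3423 V=47.3705[EX]; j=1 S=88.0508 intr=28.4792 cont=27.4509 V=28.4792[EX]; j=2 S=112.1025 intr=4.4275 cont=9.4879 V=9.4879[hold]; j=3 S=142.7240 intr=0.0000 cont=1.0588 V=1.0588[hold]; j=4 S=181.7100 intr=0.0000 cont=0.0000 V=0.0000[hold]; j=5 S=231.3453 intr=0.0000 cont=0.0000 V=0.0000[hold]  S*(5)=88.0508
k=4: j=0 S=78.0356 intr=38.4944 cont=37.4662 V=38.4944[EX]; j=1 S=99.3515 intr=17.1785 cont=18.6914 V=18.6914[hold]; j=2 S=126.4900 intr=0.0000 cont=5.1715 V=5.1715[hold]; j=3 S=161.0416 intr=0.0000 cont=0.5178 V=0.5178[hold]; j=4 S=205.0311 intr=0.0000 cont=0.0000 V=0.0000[hold]  S*(4)=78.0356
k=3: j=0 S=88.0508 intr=28.4792 cont=28.2106 V=28.4792[EX]; j=1 S=112.1025 intr=4.4275 cont=11.7374 V=11.7374[hold]; j=2 S=142.7240 intr=0.0000 cont=2.7890 V=2.7890[hold]; j=3 S=181.7100 intr=0.0000 cont=0.2532 V=0.2532[hold]  S*(3)=88.0508
k=2: j=0 S=99.3515 intr=17.1785 cont=19.8210 V=19.8210[hold]; j=1 S=126.4900 intr=0.0000 cont=7.1404 V=7.1404[hold]; j=2 S=161.0416 intr=0.0000 cont=1.4910 V=1.4910[hold]  S*(2)=-
k=1: j=0 S=112.1025 intr=4.4275 cont=13.2785 V=13.2785[hold]; j=1 S=142.7240 intr=0.0000 cont=4.2406 V=4.2406[hold]  S*(1)=-
k=0: j=0 S=126.4900 intr=0.0000 cont=8.6229 V=8.6229[hold]  S*(0)=-

price = 8.6229
boundary = - - - 88.0508 78.0356 88.0508 99.3515
tree:
8.6229
13.2785 4.2406
19.8210 7.1404 1.4910
28.4792 11.7374 2.7890 0.2532
38.4944 18.6914 5.1715 0.5178 0.0000
47.3705 28.4792 9.4879 1.0588 0.0000 0.0000
55.2370 38.4944 17.1785 2.1652 0.0000 0.0000 0.0000
62.2087 47.3705 28.4792 4.4275 0.0000 0.0000 0.0000 0.0000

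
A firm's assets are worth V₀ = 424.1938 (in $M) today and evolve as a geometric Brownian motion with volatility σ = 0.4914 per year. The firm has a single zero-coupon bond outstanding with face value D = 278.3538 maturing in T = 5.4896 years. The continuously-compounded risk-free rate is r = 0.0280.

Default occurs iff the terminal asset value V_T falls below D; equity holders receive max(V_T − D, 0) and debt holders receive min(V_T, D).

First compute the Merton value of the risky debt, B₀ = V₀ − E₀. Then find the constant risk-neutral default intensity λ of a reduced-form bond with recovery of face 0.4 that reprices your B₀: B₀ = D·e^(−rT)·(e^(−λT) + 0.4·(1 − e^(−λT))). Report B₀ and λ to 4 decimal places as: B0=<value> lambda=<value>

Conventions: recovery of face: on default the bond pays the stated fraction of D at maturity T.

Work the structural quantities from V₀ = 424.1938 against face 278.3538:
d₁ = [ln(V₀/D) + (r + σ²/2)T] / (σ√T)
   = [ln(424.1938/278.3538) + (0.0280 + 0.5·0.4914²)·5.4896] / (0.4914·√5.4896)
   = [0.421297 + 0.816507] / 1.151345 = 1.075094
d₂ = d₁ − σ√T = 1.075094 − 1.151345 = -0.076251
N(d₁) = 0.858834,  N(d₂) = 0.469610,  e^(−rT) = 0.857522
E₀ = V₀·N(d₁) − D·e^(−rT)·N(d₂)
   = 424.1938·0.858834 − 278.3538·0.857522·0.469610 = 252.218710
B₀ = V₀ − E₀ = 424.1938 − 252.218710 = 171.975090
e^(−λT) = (B₀·e^(rT)/D − 0.4)/(1 − 0.4) = (171.9751·1.166151/278.3538 − 0.4)/0.6 = 0.53413712
λ = −ln(0.53413712)/5.4896 = 0.114235

B0=171.9751 lambda=0.1142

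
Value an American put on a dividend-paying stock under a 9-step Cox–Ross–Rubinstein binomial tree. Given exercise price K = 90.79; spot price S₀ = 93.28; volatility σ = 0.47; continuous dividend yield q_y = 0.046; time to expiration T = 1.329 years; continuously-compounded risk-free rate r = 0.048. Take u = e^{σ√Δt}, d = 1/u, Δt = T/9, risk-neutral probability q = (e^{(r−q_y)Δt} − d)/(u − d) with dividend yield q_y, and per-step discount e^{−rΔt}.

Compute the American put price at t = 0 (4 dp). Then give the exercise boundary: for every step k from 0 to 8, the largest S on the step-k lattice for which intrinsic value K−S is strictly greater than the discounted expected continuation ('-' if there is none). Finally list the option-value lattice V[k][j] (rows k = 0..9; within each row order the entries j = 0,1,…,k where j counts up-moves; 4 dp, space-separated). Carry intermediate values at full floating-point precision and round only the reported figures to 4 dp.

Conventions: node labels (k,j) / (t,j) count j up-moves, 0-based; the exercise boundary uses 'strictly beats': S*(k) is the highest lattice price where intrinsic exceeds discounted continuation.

Δt=0.14767, u=1.19795, d=0.83476, q=0.45578, disc=e^(-rΔt)=0.99294
k=9 terminal: V=max(K-S,0) → 72.4309 64.4433 52.9805 36.5304 12.9234 0.0000 0.0000 0.0000 0.0000 0.0000
k=8: j=0 S=21.9932 intr=68.7968 cont=68.3044 V=68.7968[EX]; j=1 S=31.5620 intr=59.2280 cont=58.8005 V=59.2280[EX]; j=2 S=45.2938 intr=45.4962 cont=45.1616 V=45.4962[EX]; j=3 S=65.0000 intr=25.7900 cont=25.5887 V=25.7900[EX]; j=4 S=93.2800 intr=0.0000 cont=6.9835 V=6.9835[hold]; j=5 S=133.8639 intr=0.0000 cont=0.0000 V=0.0000[hold]; j=6 S=192.1048 intr=0.0000 cont=0.0000 V=0.0000[hold]; j=7 S=275.6850 intr=0.0000 cont=0.0000 V=0.0000[hold]; j=8 S=395.6289 intr=0.0000 cont=0.0000 V=0.0000[hold]  S*(8)=65.0000
k=7: j=0 S=26.3467 intr=64.4433 cont=63.9804 V=64.4433[EX]; j=1 S=37.8095 intr=52.9805 cont=52.5952 V=52.9805[EX]; j=2 S=54.2596 intr=36.5304 cont=36.2565 V=36.5304[EX]; j=3 S=77.8666 intr=12.9234 cont=17.0967 V=17.0967[hold]; j=4 S=111.7445 intr=0.0000 cont=3.7737 V=3.7737[hold]; j=5 S=160.3618 intr=0.0000 cont=0.0000 V=0.0000[hold]; j=6 S=230.1313 intr=0.0000 cont=0.0000 V=0.0000[hold]; j=7 S=330.2559 intr=0.0000 cont=0.0000 V=0.0000[hold]  S*(7)=54.2596
k=6: j=0 S=31.5620 intr=59.2280 cont=58.8005 V=59.2280[EX]; j=1 S=45.2938 intr=45.4962 cont=45.1616 V=45.4962[EX]; j=2 S=65.0000 intr=25.7900 cont=27.4774 V=27.4774[hold]; j=3 S=93.2800 intr=0.0000 cont=10.9464 V=10.9464[hold]; j=4 S=133.8639 intr=0.0000 cont=2.0392 V=2.0392[hold]; j=5 S=192.1048 intr=0.0000 cont=0.0000 V=0.0000[hold]; j=6 S=275.6850 intr=0.0000 cont=0.0000 V=0.0000[hold]  S*(6)=45.2938
k=5: j=0 S=37.8095 intr=52.9805 cont=52.5952 V=52.9805[EX]; j=1 S=54.2596 intr=36.5304 cont=37.0202 V=37.0202[hold]; j=2 S=77.8666 intr=12.9234 cont=19.8020 V=19.8020[hold]; j=3 S=111.7445 intr=0.0000 cont=6.8380 V=6.8380[hold]; j=4 S=160.3618 intr=0.0000 cont=1.1019 V=1.1019[hold]; j=5 S=230.1313 intr=0.0000 cont=0.0000 V=0.0000[hold]  S*(5)=37.8095
k=4: j=0 S=45.2938 intr=45.4962 cont=45.3832 V=45.4962[EX]; j=1 S=65.0000 intr=25.7900 cont=28.9664 V=28.9664[hold]; j=2 S=93.2800 intr=0.0000 cont=13.7951 V=13.7951[hold]; j=3 S=133.8639 intr=0.0000 cont=4.1938 V=4.1938[hold]; j=4 S=192.1048 intr=0.0000 cont=0.5954 V=0.5954[hold]  S*(4)=45.2938
k=3: j=0 S=54.2596 intr=36.5304 cont=37.6941 V=37.6941[hold]; j=1 S=77.8666 intr=12.9234 cont=21.8958 V=21.8958[hold]; j=2 S=111.7445 intr=0.0000 cont=9.3524 V=9.3524[hold]; j=3 S=160.3618 intr=0.0000 cont=2.5357 V=2.5357[hold]  S*(3)=-
k=2: j=0 S=65.0000 intr=25.7900 cont=30.2781 V=30.2781[hold]; j=1 S=93.2800 intr=0.0000 cont=16.0645 V=16.0645[hold]; j=2 S=133.8639 intr=0.0000 cont=6.2014 V=6.2014[hold]  S*(2)=-
k=1: j=0 S=77.8666 intr=12.9234 cont=23.6317 V=23.6317[hold]; j=1 S=111.7445 intr=0.0000 cont=11.4873 V=11.4873[hold]  S*(1)=-
k=0: j=0 S=93.2800 intr=0.0000 cont=17.9687 V=17.9687[hold]  S*(0)=-

price = 17.9687
boundary = - - - - 45.2938 37.8095 45.2938 54.2596 65.0000
tree:
17.9687
23.6317 11.4873
30.2781 16.0645 6.2014
37.6941 21.8958 9.3524 2.5357
45.4962 28.9664 13.7951 4.1938 0.5954
52.9805 37.0202 19.8020 6.8380 1.1019 0.0000
59.2280 45.4962 27.4774 10.9464 2.0392 0.0000 0.0000
64.4433 52.9805 36.5304 17.0967 3.7737 0.0000 0.0000 0.0000
68.7968 59.2280 45.4962 25.7900 6.9835 0.0000 0.0000 0.0000 0.0000
72.4309 64.4433 52.9805 36.5304 12.9234 0.0000 0.0000 0.0000 0.0000 0.0000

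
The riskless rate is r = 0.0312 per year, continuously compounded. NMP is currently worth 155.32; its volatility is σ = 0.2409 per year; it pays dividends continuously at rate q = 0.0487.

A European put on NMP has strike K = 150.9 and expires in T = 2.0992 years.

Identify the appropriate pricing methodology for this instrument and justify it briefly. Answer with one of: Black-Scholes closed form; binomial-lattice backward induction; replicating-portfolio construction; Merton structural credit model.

framework: Black-Scholes closed form

Key observation: everything needed for the exact continuous-time valuation of the European put on NMP (strike 150.9) is given, and no feature rules the closed form out.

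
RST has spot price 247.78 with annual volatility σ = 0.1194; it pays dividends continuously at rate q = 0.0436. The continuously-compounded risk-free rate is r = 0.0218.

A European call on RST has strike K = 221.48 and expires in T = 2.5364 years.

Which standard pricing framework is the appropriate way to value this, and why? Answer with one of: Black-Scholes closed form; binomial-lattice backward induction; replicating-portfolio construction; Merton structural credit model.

framework: Black-Scholes closed form

Key observation: a European-exercise option on RST struck at 221.48 — a GBM underlying with constant parameters — admits an analytic price: the data contain no early exercise, no discrete tree, no debt structure.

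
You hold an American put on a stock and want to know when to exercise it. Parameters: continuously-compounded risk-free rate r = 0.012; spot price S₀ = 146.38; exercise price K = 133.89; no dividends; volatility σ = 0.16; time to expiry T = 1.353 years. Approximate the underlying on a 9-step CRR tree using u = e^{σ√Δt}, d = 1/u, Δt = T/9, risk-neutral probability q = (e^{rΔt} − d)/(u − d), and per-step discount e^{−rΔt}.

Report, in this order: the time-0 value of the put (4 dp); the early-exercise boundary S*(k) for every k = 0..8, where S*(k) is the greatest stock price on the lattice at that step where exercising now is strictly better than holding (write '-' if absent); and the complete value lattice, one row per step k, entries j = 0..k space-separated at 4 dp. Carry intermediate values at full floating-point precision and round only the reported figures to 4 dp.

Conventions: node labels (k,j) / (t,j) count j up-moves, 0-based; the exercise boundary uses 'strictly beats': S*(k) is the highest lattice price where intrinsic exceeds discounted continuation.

Δt=0.15033  u=1.06400  d=0.93985  q=0.49904  discount=0.99820
step 9 (expiry): payoffs max(K−S,0) = 50.1366 39.0729 26.5477 12.3679 0.0000 0.0000 0.0000 0.0000 0.0000 0.0000
step 8: (k=8,j=0): S=89.1137, K−S=44.7763, hold=44.5349 ⇒ V=44.7763 exercise | (k=8,j=1): S=100.8855, K−S=33.0045, hold=32.7631 ⇒ V=33.0045 exercise | (k=8,j=2): S=114.2124, K−S=19.6776, hold=19.4363 ⇒ V=19.6776 exercise | (k=8,j=3): S=129.2997, K−S=4.5903, hold=6.1847 ⇒ V=6.1847 continue | (k=8,j=4): S=146.3800, K−S=0.0000, hold=0.0000 ⇒ V=0.0000 continue | (k=8,j=5): S=165.7166, K−S=0.0000, hold=0.0000 ⇒ V=0.0000 continue | (k=8,j=6): S=187.6075, K−S=0.0000, hold=0.0000 ⇒ V=0.0000 continue | (k=8,j=7): S=212.3902, K−S=0.0000, hold=0.0000 ⇒ V=0.0000 continue | (k=8,j=8): S=240.4467, K−S=0.0000, hold=0.0000 ⇒ V=0.0000 continue  boundary S*=114.2124
step 7: (k=7,j=0): S=94.8171, K−S=39.0729, hold=38.8315 ⇒ V=39.0729 exercise | (k=7,j=1): S=107.3423, K−S=26.5477, hold=26.3063 ⇒ V=26.5477 exercise | (k=7,j=2): S=121.5221, K−S=12.3679, hold=12.9208 ⇒ V=12.9208 continue | (k=7,j=3): S=137.5750, K−S=0.0000, hold=3.0927 ⇒ V=3.0927 continue | (k=7,j=4): S=155.7485, K−S=0.0000, hold=0.0000 ⇒ V=0.0000 continue | (k=7,j=5): S=176.3227, K−S=0.0000, hold=0.0000 ⇒ V=0.0000 continue | (k=7,j=6): S=199.6146, K−S=0.0000, hold=0.0000 ⇒ V=0.0000 continue | (k=7,j=7): S=225.9835, K−S=0.0000, hold=0.0000 ⇒ V=0.0000 continue  boundary S*=107.3423
step 6: (k=6,j=0): S=100.8855, K−S=33.0045, hold=32.7631 ⇒ V=33.0045 exercise | (k=6,j=1): S=114.2124, K−S=19.6776, hold=19.7117 ⇒ V=19.7117 continue | (k=6,j=2): S=129.2997, K−S=4.5903, hold=8.0017 ⇒ V=8.0017 continue | (k=6,j=3): S=146.3800, K−S=0.0000, hold=1.5465 ⇒ V=1.5465 continue | (k=6,j=4): S=165.7166, K−S=0.0000, hold=0.0000 ⇒ V=0.0000 continue | (k=6,j=5): S=187.6075, K−S=0.0000, hold=0.0000 ⇒ V=0.0000 continue | (k=6,j=6): S=212.3902, K−S=0.0000, hold=0.0000 ⇒ V=0.0000 continue  boundary S*=100.8855
step 5: (k=5,j=0): S=107.3423, K−S=26.5477, hold=26.3233 ⇒ V=26.5477 exercise | (k=5,j=1): S=121.5221, K−S=12.3679, hold=13.8430 ⇒ V=13.8430 continue | (k=5,j=2): S=137.5750, K−S=0.0000, hold=4.7717 ⇒ V=4.7717 continue | (k=5,j=3): S=155.7485, K−S=0.0000, hold=0.7733 ⇒ V=0.7733 continue | (k=5,j=4): S=176.3227, K−S=0.0000, hold=0.0000 ⇒ V=0.0000 continue | (k=5,j=5): S=199.6146, K−S=0.0000, hold=0.0000 ⇒ V=0.0000 continue  boundary S*=107.3423
step 4: (k=4,j=0): S=114.2124, K−S=19.6776, hold=20.1711 ⇒ V=20.1711 continue | (k=4,j=1): S=129.2997, K−S=4.5903, hold=9.2993 ⇒ V=9.2993 continue | (k=4,j=2): S=146.3800, K−S=0.0000, hold=2.7714 ⇒ V=2.7714 continue | (k=4,j=3): S=165.7166, K−S=0.0000, hold=0.3867 ⇒ V=0.3867 continue | (k=4,j=4): S=187.6075, K−S=0.0000, hold=0.0000 ⇒ V=0.0000 continue  boundary S*=-
step 3: (k=3,j=0): S=121.5221, K−S=12.3679, hold=14.7190 ⇒ V=14.7190 continue | (k=3,j=1): S=137.5750, K−S=0.0000, hold=6.0307 ⇒ V=6.0307 continue | (k=3,j=2): S=155.7485, K−S=0.0000, hold=1.5785 ⇒ V=1.5785 continue | (k=3,j=3): S=176.3227, K−S=0.0000, hold=0.1934 ⇒ V=0.1934 continue  boundary S*=-
step 2: (k=2,j=0): S=129.2997, K−S=4.5903, hold=10.3645 ⇒ V=10.3645 continue | (k=2,j=1): S=146.3800, K−S=0.0000, hold=3.8020 ⇒ V=3.8020 continue | (k=2,j=2): S=165.7166, K−S=0.0000, hold=0.8857 ⇒ V=0.8857 continue  boundary S*=-
step 1: (k=1,j=0): S=137.5750, K−S=0.0000, hold=7.0768 ⇒ V=7.0768 continue | (k=1,j=1): S=155.7485, K−S=0.0000, hold=2.3424 ⇒ V=2.3424 continue  boundary S*=-
step 0: (k=0,j=0): S=146.3800, K−S=0.0000, hold=4.7056 ⇒ V=4.7056 continue  boundary S*=-

price = 4.7056
boundary = - - - - - 107.3423 100.8855 107.3423 114.2124
tree:
4.7056
7.0768 2.3424
10.3645 3.8020 0.8857
14.7190 6.0307 1.5785 0.1934
20.1711 9.2993 2.7714 0.3867 0.0000
26.5477 13.8430 4.7717 0.7733 0.0000 0.0000
33.0045 19.7117 8.0017 1.5465 0.0000 0.0000 0.0000
39.0729 26.5477 12.9208 3.0927 0.0000 0.0000 0.0000 0.0000
44.7763 33.0045 19.6776 6.1847 0.0000 0.0000 0.0000 0.0000 0.0000
50.1366 39.0729 26.5477 12.3679 0.0000 0.0000 0.0000 0.0000 0.0000 0.0000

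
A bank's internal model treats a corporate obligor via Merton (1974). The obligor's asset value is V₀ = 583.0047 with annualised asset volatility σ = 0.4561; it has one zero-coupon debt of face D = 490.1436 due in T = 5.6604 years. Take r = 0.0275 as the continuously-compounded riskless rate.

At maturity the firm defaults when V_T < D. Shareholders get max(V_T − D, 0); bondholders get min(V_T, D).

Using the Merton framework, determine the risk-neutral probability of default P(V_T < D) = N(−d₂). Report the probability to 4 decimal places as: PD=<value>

PD=0.5945

With assets at 583.0047 and a single debt payment of 490.1436 at 5.6604 years:
d₁ = [ln(V₀/D) + (r + σ²/2)T] / (σ√T)
   = [ln(583.0047/490.1436) + (0.0275 + 0.5·0.4561²)·5.6604] / (0.4561·√5.6604)
   = [0.173497 + 0.744420] / 1.085135 = 0.845901
d₂ = d₁ − σ√T = 0.845901 − 1.085135 = -0.239234
risk-neutral PD = N(−d₂) = N(0.239234) = 0.594538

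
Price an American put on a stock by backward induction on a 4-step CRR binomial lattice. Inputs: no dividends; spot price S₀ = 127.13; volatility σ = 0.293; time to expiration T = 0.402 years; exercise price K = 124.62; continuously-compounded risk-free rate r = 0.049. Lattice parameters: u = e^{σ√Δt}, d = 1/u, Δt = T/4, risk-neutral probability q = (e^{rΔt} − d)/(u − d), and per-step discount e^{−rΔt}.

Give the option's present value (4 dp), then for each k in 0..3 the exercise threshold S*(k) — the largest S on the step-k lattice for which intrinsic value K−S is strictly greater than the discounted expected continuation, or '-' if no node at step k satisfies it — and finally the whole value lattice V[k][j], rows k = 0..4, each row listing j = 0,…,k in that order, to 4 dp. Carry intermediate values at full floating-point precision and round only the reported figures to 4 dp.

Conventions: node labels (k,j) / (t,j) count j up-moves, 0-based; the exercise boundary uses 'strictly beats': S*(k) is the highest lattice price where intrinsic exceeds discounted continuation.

params: Δt=0.10050 u=1.09734 d=0.91130 q=0.50333 e^(-rΔt)=0.99509
t_4 payoffs: 36.9425 19.0433 0.0000 0.0000 0.0000
t_3: node(3,0) S=96.2118 payoff=28.4082 vs cont=27.7960 → 28.4082 [stop]  node(3,1) S=115.8532 payoff=8.7668 vs cont=9.4117 → 9.4117 [wait]  node(3,2) S=139.5044 payoff=0.0000 vs cont=0.0000 → 0.0000 [wait]  node(3,3) S=167.9839 payoff=0.0000 vs cont=0.0000 → 0.0000 [wait]  ⇒ S*(3)=96.2118
t_2: node(2,0) S=105.5767 payoff=19.0433 vs cont=18.7541 → 19.0433 [stop]  node(2,1) S=127.1300 payoff=0.0000 vs cont=4.6516 → 4.6516 [wait]  node(2,2) S=153.0833 payoff=0.0000 vs cont=0.0000 → 0.0000 [wait]  ⇒ S*(2)=105.5767
t_1: node(1,0) S=115.8532 payoff=8.7668 vs cont=11.7415 → 11.7415 [wait]  node(1,1) S=139.5044 payoff=0.0000 vs cont=2.2989 → 2.2989 [wait]  ⇒ S*(1)=-
t_0: node(0,0) S=127.1300 payoff=0.0000 vs cont=6.9544 → 6.9544 [wait]  ⇒ S*(0)=-

price = 6.9544
boundary = - - 105.5767 96.2118
tree:
6.9544
11.7415 2.2989
19.0433 4.6516 0.0000
28.4082 9.4117 0.0000 0.0000
36.9425 19.0433 0.0000 0.0000 0.0000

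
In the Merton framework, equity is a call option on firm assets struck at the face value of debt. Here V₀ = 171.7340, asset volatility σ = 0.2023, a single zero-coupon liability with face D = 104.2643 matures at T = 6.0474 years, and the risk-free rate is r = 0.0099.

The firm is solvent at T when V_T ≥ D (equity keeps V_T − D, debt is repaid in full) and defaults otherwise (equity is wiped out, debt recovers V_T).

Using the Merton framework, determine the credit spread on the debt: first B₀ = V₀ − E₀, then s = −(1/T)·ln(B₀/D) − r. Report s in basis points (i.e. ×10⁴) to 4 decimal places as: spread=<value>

spread=71.3351

Work the structural quantities from V₀ = 171.7340 against face 104.2643:
d₁ = [ln(V₀/D) + (r + σ²/2)T] / (σ√T)
   = [ln(171.7340/104.2643) + (0.0099 + 0.5·0.2023²)·6.0474] / (0.2023·√6.0474)
   = [0.499018 + 0.183615] / 0.497485 = 1.372167
d₂ = d₁ − σ√T = 1.372167 − 0.497485 = 0.874682
N(d₁) = 0.914994,  N(d₂) = 0.809126,  e^(−rT) = 0.941888
E₀ = V₀·N(d₁) − D·e^(−rT)·N(d₂)
   = 171.7340·0.914994 − 104.2643·0.941888·0.809126 = 77.675155
B₀ = V₀ − E₀ = 171.7340 − 77.675155 = 94.058845
spread = −(1/T)·ln(B₀/D) − r = −(1/6.0474)·ln(94.058845/104.2643) − 0.0099 = 0.00713351
in basis points: 0.00713351 × 10⁴ = 71.3351 bp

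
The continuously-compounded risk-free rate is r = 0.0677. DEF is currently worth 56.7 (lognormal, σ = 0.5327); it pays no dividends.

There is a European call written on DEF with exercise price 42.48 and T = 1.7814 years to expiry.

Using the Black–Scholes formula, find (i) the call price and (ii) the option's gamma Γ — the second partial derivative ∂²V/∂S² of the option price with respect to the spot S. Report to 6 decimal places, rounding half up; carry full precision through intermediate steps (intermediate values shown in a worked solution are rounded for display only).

price = 24.619625
Γ = 0.006414

σ√T = 0.5327·√1.7814 = 0.710990
d₁ = (ln(S/K) + (r+σ²/2)T) / (σ√T) = (ln(56.7/42.48) + (0.0677+0.5327²/2)·1.7814) / 0.710990 = (0.288741 + 0.373354) / 0.710990 = 0.931230
d₂ = d₁ − σ√T = 0.931230 − 0.710990 = 0.220240
e^{−rT} = 0.886388
N(d₁) = 0.824133,  N(d₂) = 0.587158
Call price V = S·N(d₁) − K·e^{−rT}·N(d₂) = 46.728320 − 22.108695 = 24.619625
φ(d₁) = (1/√(2π))·e^{−d₁²/2} = 0.258584
Γ = φ(d₁) / (S·σ·√T) = 0.006414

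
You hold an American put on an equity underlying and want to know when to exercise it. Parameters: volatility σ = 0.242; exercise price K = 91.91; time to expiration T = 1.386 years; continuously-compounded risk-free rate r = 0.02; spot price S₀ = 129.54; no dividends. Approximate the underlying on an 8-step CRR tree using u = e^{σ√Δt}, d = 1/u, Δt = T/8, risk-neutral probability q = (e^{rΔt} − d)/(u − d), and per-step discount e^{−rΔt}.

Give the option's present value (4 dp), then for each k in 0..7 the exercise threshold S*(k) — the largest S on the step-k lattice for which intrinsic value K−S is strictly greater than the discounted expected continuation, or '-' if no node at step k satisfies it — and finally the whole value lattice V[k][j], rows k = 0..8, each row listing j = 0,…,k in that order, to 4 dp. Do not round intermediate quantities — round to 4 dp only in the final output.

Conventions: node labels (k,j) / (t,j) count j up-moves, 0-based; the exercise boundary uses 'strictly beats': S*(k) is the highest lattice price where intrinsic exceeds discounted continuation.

price = 1.4826
boundary = - - - - - - 70.7830 78.2843
tree:
1.4826
2.4513 0.4930
3.9833 0.8872 0.0897
6.3375 1.5810 0.1771 0.0000
9.8226 2.7843 0.3499 0.0000 0.0000
14.7252 4.8307 0.6913 0.0000 0.0000 0.0000
21.1270 8.2202 1.3656 0.0000 0.0000 0.0000 0.0000
27.9095 13.6257 2.6977 0.0000 0.0000 0.0000 0.0000 0.0000
34.0421 21.1270 5.3294 0.0000 0.0000 0.0000 0.0000 0.0000 0.0000

Δt=0.17325  u=1.10598  d=0.90418  q=0.49204  discount=0.99654
step 8 (expiry): payoffs max(K−S,0) = 34.0421 21.1270 5.3294 0.0000 0.0000 0.0000 0.0000 0.0000 0.0000
step 7: (k=7,j=0): S=64.0005, K−S=27.9095, hold=27.5916 ⇒ V=27.9095 exercise | (k=7,j=1): S=78.2843, K−S=13.6257, hold=13.3077 ⇒ V=13.6257 exercise | (k=7,j=2): S=95.7561, K−S=0.0000, hold=2.6977 ⇒ V=2.6977 continue | (k=7,j=3): S=117.1273, K−S=0.0000, hold=0.0000 ⇒ V=0.0000 continue | (k=7,j=4): S=143.2682, K−S=0.0000, hold=0.0000 ⇒ V=0.0000 continue | (k=7,j=5): S=175.2432, K−S=0.0000, hold=0.0000 ⇒ V=0.0000 continue | (k=7,j=6): S=214.3546, K−S=0.0000, hold=0.0000 ⇒ V=0.0000 continue | (k=7,j=7): S=262.1950, K−S=0.0000, hold=0.0000 ⇒ V=0.0000 continue  boundary S*=78.2843
step 6: (k=6,j=0): S=70.7830, K−S=21.1270, hold=20.8091 ⇒ V=21.1270 exercise | (k=6,j=1): S=86.5806, K−S=5.3294, hold=8.2202 ⇒ V=8.2202 continue | (k=6,j=2): S=105.9040, K−S=0.0000, hold=1.3656 ⇒ V=1.3656 continue | (k=6,j=3): S=129.5400, K−S=0.0000, hold=0.0000 ⇒ V=0.0000 continue | (k=6,j=4): S=158.4512, K−S=0.0000, hold=0.0000 ⇒ V=0.0000 continue | (k=6,j=5): S=193.8149, K−S=0.0000, hold=0.0000 ⇒ V=0.0000 continue | (k=6,j=6): S=237.0711, K−S=0.0000, hold=0.0000 ⇒ V=0.0000 continue  boundary S*=70.7830
step 5: (k=5,j=0): S=78.2843, K−S=13.6257, hold=14.7252 ⇒ V=14.7252 continue | (k=5,j=1): S=95.7561, K−S=0.0000, hold=4.8307 ⇒ V=4.8307 continue | (k=5,j=2): S=117.1273, K−S=0.0000, hold=0.6913 ⇒ V=0.6913 continue | (k=5,j=3): S=143.2682, K−S=0.0000, hold=0.0000 ⇒ V=0.0000 continue | (k=5,j=4): S=175.2432, K−S=0.0000, hold=0.0000 ⇒ V=0.0000 continue | (k=5,j=5): S=214.3546, K−S=0.0000, hold=0.0000 ⇒ V=0.0000 continue  boundary S*=-
step 4: (k=4,j=0): S=86.5806, K−S=5.3294, hold=9.8226 ⇒ V=9.8226 continue | (k=4,j=1): S=105.9040, K−S=0.0000, hold=2.7843 ⇒ V=2.7843 continue | (k=4,j=2): S=129.5400, K−S=0.0000, hold=0.3499 ⇒ V=0.3499 continue | (k=4,j=3): S=158.4512, K−S=0.0000, hold=0.0000 ⇒ V=0.0000 continue | (k=4,j=4): S=193.8149, K−S=0.0000, hold=0.0000 ⇒ V=0.0000 continue  boundary S*=-
step 3: (k=3,j=0): S=95.7561, K−S=0.0000, hold=6.3375 ⇒ V=6.3375 continue | (k=3,j=1): S=117.1273, K−S=0.0000, hold=1.5810 ⇒ V=1.5810 continue | (k=3,j=2): S=143.2682, K−S=0.0000, hold=0.1771 ⇒ V=0.1771 continue | (k=3,j=3): S=175.2432, K−S=0.0000, hold=0.0000 ⇒ V=0.0000 continue  boundary S*=-
step 2: (k=2,j=0): S=105.9040, K−S=0.0000, hold=3.9833 ⇒ V=3.9833 continue | (k=2,j=1): S=129.5400, K−S=0.0000, hold=0.8872 ⇒ V=0.8872 continue | (k=2,j=2): S=158.4512, K−S=0.0000, hold=0.0897 ⇒ V=0.0897 continue  boundary S*=-
step 1: (k=1,j=0): S=117.1273, K−S=0.0000, hold=2.4513 ⇒ V=2.4513 continue | (k=1,j=1): S=143.2682, K−S=0.0000, hold=0.4930 ⇒ V=0.4930 continue  boundary S*=-
step 0: (k=0,j=0): S=129.5400, K−S=0.0000, hold=1.4826 ⇒ V=1.4826 continue  boundary S*=-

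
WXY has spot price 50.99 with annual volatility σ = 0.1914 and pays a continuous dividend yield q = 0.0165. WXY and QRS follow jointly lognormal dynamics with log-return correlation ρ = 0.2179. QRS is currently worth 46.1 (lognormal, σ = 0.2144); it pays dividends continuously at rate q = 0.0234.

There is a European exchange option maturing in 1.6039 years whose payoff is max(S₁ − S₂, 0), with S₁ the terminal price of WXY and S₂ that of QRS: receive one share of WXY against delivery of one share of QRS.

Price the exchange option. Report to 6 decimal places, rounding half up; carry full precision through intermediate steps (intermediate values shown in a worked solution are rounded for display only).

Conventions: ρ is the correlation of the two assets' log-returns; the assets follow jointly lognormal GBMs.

σ_eff = √(σ₁² + σ₂² − 2ρσ₁σ₂) = √(0.1914² + 0.2144² − 2·0.2179·0.1914·0.2144) = 0.254397
d₁ = (ln(S₁/S₂) + (q₂ − q₁ + σ_eff²/2)T) / (σ_eff√T) = (ln(50.99/46.1) + (0.0234 − 0.0165 + 0.032359)·1.6039) / 0.322181 = 0.508359
d₂ = d₁ − σ_eff√T = 0.508359 − 0.322181 = 0.186178
N(d₁) = 0.694399,  N(d₂) = 0.573847
V = S₁·e^{−q₁T}·N(d₁) − S₂·e^{−q₂T}·N(d₂) = 34.482678 − 25.479901 = 9.002776
Key observation: pricing in QRS-units makes this a unit-strike call on the ratio S₁/S₂ — the risk-free rate cancels and cannot affect the value.

exchange price = 9.002776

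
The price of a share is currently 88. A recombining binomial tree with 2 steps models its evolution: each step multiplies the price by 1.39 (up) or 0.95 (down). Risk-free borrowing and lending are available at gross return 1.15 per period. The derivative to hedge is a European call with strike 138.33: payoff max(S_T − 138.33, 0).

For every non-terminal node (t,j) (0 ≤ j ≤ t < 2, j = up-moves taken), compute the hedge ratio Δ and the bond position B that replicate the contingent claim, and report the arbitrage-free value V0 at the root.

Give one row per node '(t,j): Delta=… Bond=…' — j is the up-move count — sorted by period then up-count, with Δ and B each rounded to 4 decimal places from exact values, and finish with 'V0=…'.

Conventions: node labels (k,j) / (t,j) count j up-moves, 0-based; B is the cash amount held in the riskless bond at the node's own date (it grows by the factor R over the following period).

Since d<R<u, set p* = (R−d)/(u−d) = 0.4545; price each node as the discounted p*-expectation of its children.
Expiry values: V(2,0)=0.0000, V(2,1)=0.0000, V(2,2)=31.6948
  t=1,j=0: stock 83.6000 → up 116.2040 (V=0.0000), down 79.4200 (V=0.0000). Price 0.0000; hedge Δ=0.0000, bond B=0.0000.
  t=1,j=1: stock 122.3200 → up 170.0248 (V=31.6948), down 116.2040 (V=0.0000). Price 12.5276; hedge Δ=0.5889, bond B=-59.5060.
  t=0,j=0: stock 88.0000 → up 122.3200 (V=12.5276), down 83.6000 (V=0.0000). Price 4.9516; hedge Δ=0.3235, bond B=-23.5202.
As a check, the time-0 holding Δ(0,0)·S0 + B(0,0) comes to 4.9516 — exactly V0.

(0,0): Delta=0.3235 Bond=-23.5202
(1,0): Delta=0.0000 Bond=0.0000
(1,1): Delta=0.5889 Bond=-59.5060
V0=4.9516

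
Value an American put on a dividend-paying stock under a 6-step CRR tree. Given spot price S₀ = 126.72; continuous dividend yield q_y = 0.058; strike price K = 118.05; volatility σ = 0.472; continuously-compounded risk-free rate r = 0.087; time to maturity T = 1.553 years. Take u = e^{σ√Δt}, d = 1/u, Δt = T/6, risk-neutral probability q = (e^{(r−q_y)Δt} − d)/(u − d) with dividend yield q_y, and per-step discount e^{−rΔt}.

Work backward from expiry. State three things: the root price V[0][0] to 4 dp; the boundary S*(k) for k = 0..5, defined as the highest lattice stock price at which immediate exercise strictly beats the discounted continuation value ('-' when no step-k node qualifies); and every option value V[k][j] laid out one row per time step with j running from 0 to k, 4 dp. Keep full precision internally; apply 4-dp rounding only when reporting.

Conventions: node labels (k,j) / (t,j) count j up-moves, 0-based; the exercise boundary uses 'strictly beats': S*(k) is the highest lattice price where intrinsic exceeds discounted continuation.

price = 20.2707
boundary = - - - 61.6566 78.3914 61.6566
tree:
20.2707
29.5331 10.2244
41.6402 16.5531 3.1789
56.3934 26.1057 5.9744 0.0000
69.5556 39.6586 11.2282 0.0000 0.0000
79.9081 56.3934 21.1020 0.0000 0.0000 0.0000
88.0505 69.5556 39.6586 0.0000 0.0000 0.0000 0.0000

params: Δt=0.25883 u=1.27142 d=0.78652 q=0.45579 e^(-rΔt)=0.97773
t_6 payoffs: 88.0505 69.5556 39.6586 0.0000 0.0000 0.0000 0.0000
t_5: node(5,0) S=38.1419 payoff=79.9081 vs cont=77.8478 → 79.9081 [stop]  node(5,1) S=61.6566 payoff=56.3934 vs cont=54.6835 → 56.3934 [stop]  node(5,2) S=99.6682 payoff=18.3818 vs cont=21.1020 → 21.1020 [wait]  node(5,3) S=161.1141 payoff=0.0000 vs cont=0.0000 → 0.0000 [wait]  node(5,4) S=260.4418 payoff=0.0000 vs cont=0.0000 → 0.0000 [wait]  node(5,5) S=421.0054 payoff=0.0000 vs cont=0.0000 → 0.0000 [wait]  ⇒ S*(5)=61.6566
t_4: node(4,0) S=48.4944 payoff=69.5556 vs cont=67.6496 → 69.5556 [stop]  node(4,1) S=78.3914 payoff=39.6586 vs cont=39.4103 → 39.6586 [stop]  node(4,2) S=126.7200 payoff=0.0000 vs cont=11.2282 → 11.2282 [wait]  node(4,3) S=204.8435 payoff=0.0000 vs cont=0.0000 → 0.0000 [wait]  node(4,4) S=331.1305 payoff=0.0000 vs cont=0.0000 → 0.0000 [wait]  ⇒ S*(4)=78.3914
t_3: node(3,0) S=61.6566 payoff=56.3934 vs cont=54.6835 → 56.3934 [stop]  node(3,1) S=99.6682 payoff=18.3818 vs cont=26.1057 → 26.1057 [wait]  node(3,2) S=161.1141 payoff=0.0000 vs cont=5.9744 → 5.9744 [wait]  node(3,3) S=260.4418 payoff=0.0000 vs cont=0.0000 → 0.0000 [wait]  ⇒ S*(3)=61.6566
t_2: node(2,0) S=78.3914 payoff=39.6586 vs cont=41.6402 → 41.6402 [wait]  node(2,1) S=126.7200 payoff=0.0000 vs cont=16.5531 → 16.5531 [wait]  node(2,2) S=204.8435 payoff=0.0000 vs cont=3.1789 → 3.1789 [wait]  ⇒ S*(2)=-
t_1: node(1,0) S=99.6682 payoff=18.3818 vs cont=29.5331 → 29.5331 [wait]  node(1,1) S=161.1141 payoff=0.0000 vs cont=10.2244 → 10.2244 [wait]  ⇒ S*(1)=-
t_0: node(0,0) S=126.7200 payoff=0.0000 vs cont=20.2707 → 20.2707 [wait]  ⇒ S*(0)=-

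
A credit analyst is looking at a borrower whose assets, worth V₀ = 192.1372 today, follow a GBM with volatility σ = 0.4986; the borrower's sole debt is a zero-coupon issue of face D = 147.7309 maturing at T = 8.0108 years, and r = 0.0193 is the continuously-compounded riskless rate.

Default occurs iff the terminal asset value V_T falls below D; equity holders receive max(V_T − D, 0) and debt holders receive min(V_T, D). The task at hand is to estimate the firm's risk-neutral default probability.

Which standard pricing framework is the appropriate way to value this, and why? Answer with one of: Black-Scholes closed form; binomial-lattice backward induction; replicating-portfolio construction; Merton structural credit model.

framework: Merton structural credit model

Key observation: assets follow a GBM and default happens iff V_T < 147.7309; valuing claims on that split (equity as a call, risky debt as the residual) is the structural model's definition.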